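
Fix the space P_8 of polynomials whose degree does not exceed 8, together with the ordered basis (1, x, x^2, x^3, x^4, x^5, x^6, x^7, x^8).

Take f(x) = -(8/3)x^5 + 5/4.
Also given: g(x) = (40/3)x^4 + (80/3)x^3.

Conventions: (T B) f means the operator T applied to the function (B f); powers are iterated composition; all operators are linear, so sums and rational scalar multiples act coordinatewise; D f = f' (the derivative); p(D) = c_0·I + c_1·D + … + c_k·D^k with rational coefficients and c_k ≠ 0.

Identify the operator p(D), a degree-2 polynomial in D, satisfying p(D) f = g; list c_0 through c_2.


c_0 = 0, c_1 = -1, c_2 = -1/2

D^0 f = -(8/3)x^5 + 5/4
D^1 f = -(40/3)x^4
D^2 f = -(160/3)x^3
matching coefficients of g against c_0 f + c_1 Df + … from the top degree down determines the c_i
solution: c_0 = 0, c_1 = -1, c_2 = -1/2


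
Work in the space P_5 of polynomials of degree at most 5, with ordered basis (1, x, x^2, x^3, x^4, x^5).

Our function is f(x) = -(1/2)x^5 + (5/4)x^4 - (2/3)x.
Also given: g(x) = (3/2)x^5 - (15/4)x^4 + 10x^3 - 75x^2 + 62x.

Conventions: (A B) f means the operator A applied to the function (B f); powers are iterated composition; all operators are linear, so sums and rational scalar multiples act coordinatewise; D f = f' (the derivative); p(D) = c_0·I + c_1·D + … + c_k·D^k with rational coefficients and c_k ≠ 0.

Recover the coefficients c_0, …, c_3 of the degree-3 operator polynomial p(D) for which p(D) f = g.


D^0 f = -(1/2)x^5 + (5/4)x^4 - (2/3)x
D^1 f = -(5/2)x^4 + 5x^3 - 2/3
D^2 f = -10x^3 + 15x^2
D^3 f = -30x^2 + 30x
matching coefficients of g against c_0 f + c_1 Df + … from the top degree down determines the c_i
solution: c_0 = -3, c_1 = 0, c_2 = -1, c_3 = 2

c_0 = -3, c_1 = 0, c_2 = -1, c_3 = 2


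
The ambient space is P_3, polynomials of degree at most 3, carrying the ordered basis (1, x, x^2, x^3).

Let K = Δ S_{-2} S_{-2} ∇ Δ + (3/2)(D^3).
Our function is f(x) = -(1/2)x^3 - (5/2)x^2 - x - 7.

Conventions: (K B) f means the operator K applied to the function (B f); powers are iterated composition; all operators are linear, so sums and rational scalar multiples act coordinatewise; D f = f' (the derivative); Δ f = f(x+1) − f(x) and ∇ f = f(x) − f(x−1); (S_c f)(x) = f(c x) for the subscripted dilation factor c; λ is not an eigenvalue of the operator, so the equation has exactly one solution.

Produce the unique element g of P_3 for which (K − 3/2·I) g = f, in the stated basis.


write g with unknown coordinates in the stated basis and equate coefficients in (K − 3/2·I) g = f
solving from the highest basis element down gives g = (1/3)x^3 + (5/3)x^2 + (2/3)x + 12
check: K g = 11
so K g − 3/2·g = -(1/2)x^3 - (5/2)x^2 - x - 7 = f ✓

g(x) = (1/3)x^3 + (5/3)x^2 + (2/3)x + 12


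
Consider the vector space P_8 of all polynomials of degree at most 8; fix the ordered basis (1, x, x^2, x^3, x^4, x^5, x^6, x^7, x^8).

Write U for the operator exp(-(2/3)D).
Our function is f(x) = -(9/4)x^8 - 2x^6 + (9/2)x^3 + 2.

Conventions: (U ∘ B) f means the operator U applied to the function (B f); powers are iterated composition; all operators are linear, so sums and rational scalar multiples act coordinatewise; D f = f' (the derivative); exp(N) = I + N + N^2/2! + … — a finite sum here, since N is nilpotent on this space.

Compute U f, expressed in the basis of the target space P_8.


the result is g(x) = -(9/4)x^8 + 12x^7 - 30x^6 + (136/3)x^5 - (400/9)x^4 + (593/18)x^3 - (1657/81)x^2 + (2098/243)x + 98/243

order-1 term: 12x^7 + 8x^5 - 9x^2
order-2 term: -28x^6 - (40/3)x^4 + 6x
order-3 term: (112/3)x^5 + (320/27)x^3 - 4/3
order-4 term: -(280/9)x^4 - (160/27)x^2
order-5 term: (448/27)x^3 + (128/81)x
order-6 term: -(448/81)x^2 - 128/729
order-7 term: (256/243)x
order-8 term: -64/729
the series for exp(-(2/3)D) f terminates at order 8
exp(-(2/3)D) f = -(9/4)x^8 + 12x^7 - 30x^6 + (136/3)x^5 - (400/9)x^4 + (593/18)x^3 - (1657/81)x^2 + (2098/243)x + 98/243


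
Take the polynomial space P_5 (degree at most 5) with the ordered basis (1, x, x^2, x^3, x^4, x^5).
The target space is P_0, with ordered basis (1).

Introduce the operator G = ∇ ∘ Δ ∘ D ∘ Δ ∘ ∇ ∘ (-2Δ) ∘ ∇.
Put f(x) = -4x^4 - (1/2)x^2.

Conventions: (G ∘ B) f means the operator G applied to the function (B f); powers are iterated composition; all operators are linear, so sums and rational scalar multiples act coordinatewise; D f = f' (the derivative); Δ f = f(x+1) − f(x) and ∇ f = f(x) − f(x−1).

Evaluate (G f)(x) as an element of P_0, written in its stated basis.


∇ f = -16x^3 + 24x^2 - 17x + 9/2
Δ ∇ f = -48x^2 - 9
(-2Δ) ∇ f = 96x^2 + 18
∇ (-2Δ) ∇ f = 192x - 96
Δ ∇ (-2Δ) ∇ f = 192
D Δ ∇ (-2Δ) ∇ f = 0
Δ (D ∘ Δ ∘ ∇) (-2Δ) ∇ f = 0
∇ Δ (D ∘ Δ ∘ ∇) (-2Δ) ∇ f = 0

the result is g(x) = 0


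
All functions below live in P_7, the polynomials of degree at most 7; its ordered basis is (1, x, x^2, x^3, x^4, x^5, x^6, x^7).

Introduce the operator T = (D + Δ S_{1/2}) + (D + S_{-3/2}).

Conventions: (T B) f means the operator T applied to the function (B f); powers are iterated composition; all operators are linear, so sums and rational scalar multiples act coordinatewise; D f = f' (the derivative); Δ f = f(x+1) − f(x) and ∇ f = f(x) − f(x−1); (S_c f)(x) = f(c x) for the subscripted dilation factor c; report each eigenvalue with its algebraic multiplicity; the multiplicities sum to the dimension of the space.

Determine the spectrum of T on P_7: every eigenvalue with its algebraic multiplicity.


λ = -2187/128 (multiplicity 1), λ = -243/32 (multiplicity 1), λ = -27/8 (multiplicity 1), λ = -3/2 (multiplicity 1), λ = 1 (multiplicity 1), λ = 9/4 (multiplicity 1), λ = 81/16 (multiplicity 1), λ = 729/64 (multiplicity 1)

image of 1: 1
image of x: -(3/2)x + 5/2
image of x^2: (9/4)x^2 + (9/2)x + 1/4
image of x^3: -(27/8)x^3 + (51/8)x^2 + (3/8)x + 1/8
image of x^4: (81/16)x^4 + (33/4)x^3 + (3/8)x^2 + (1/4)x + 1/16
image of x^5: -(243/32)x^5 + (325/32)x^4 + (5/16)x^3 + (5/16)x^2 + (5/32)x + 1/32
image of x^6: (729/64)x^6 + (387/32)x^5 + (15/64)x^4 + (5/16)x^3 + (15/64)x^2 + (3/32)x + 1/64
image of x^7: -(2187/128)x^7 + (1799/128)x^6 + (21/128)x^5 + (35/128)x^4 + (35/128)x^3 + (21/128)x^2 + (7/128)x + 1/128
the matrix is upper triangular; its diagonal is (1, -3/2, 9/4, -27/8, 81/16, -243/32, 729/64, -2187/128)
for a triangular matrix the eigenvalues are the diagonal entries, with algebraic multiplicity their repetition count


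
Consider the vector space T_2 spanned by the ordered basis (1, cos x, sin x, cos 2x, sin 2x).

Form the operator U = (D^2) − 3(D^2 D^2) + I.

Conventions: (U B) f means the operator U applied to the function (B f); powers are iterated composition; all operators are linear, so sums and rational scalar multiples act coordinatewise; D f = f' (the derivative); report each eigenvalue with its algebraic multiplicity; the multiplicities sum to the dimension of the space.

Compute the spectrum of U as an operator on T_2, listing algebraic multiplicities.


λ = -51 (multiplicity 2), λ = -3 (multiplicity 2), λ = 1 (multiplicity 1)

image of 1: 1
image of cos x: -3cos x
image of sin x: -3sin x
image of cos 2x: -51cos 2x
image of sin 2x: -51sin 2x
the matrix is diagonal; its diagonal is (1, -3, -3, -51, -51)
for a triangular matrix the eigenvalues are the diagonal entries, with algebraic multiplicity their repetition count


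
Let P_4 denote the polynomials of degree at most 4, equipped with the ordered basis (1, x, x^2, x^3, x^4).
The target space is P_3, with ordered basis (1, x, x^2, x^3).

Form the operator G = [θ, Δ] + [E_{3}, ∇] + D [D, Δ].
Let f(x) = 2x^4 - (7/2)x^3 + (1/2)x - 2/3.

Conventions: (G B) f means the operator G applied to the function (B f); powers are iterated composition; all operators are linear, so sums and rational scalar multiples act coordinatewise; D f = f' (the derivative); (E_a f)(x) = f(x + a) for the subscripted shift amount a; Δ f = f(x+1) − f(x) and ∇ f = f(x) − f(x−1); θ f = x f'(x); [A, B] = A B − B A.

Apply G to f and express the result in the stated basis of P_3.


Δ f = 8x^3 + (3/2)x^2 - (5/2)x - 1
θ Δ f = 24x^3 + 3x^2 - (5/2)x
θ f = 8x^4 - (21/2)x^3 + (1/2)x
Δ θ f = 32x^3 + (33/2)x^2 + (1/2)x - 2
[θ, Δ] f = -8x^3 - (27/2)x^2 - 3x + 2
∇ f = 8x^3 - (45/2)x^2 + (37/2)x - 5
E_{3} ∇ f = 8x^3 + (99/2)x^2 + (199/2)x + 64
E_{3} f = 2x^4 + (41/2)x^3 + (153/2)x^2 + 122x + 205/3
∇ E_{3} f = 8x^3 + (99/2)x^2 + (199/2)x + 64
[E_{3}, ∇] f = 0
Δ f = 8x^3 + (3/2)x^2 - (5/2)x - 1
D Δ f = 24x^2 + 3x - 5/2
D f = 8x^3 - (21/2)x^2 + 1/2
Δ D f = 24x^2 + 3x - 5/2
[D, Δ] f = 0
D [D, Δ] f = 0
([θ, Δ] + [E_{3}, ∇] + D [D, Δ]) f = -8x^3 - (27/2)x^2 - 3x + 2

the image equals g(x) = -8x^3 - (27/2)x^2 - 3x + 2


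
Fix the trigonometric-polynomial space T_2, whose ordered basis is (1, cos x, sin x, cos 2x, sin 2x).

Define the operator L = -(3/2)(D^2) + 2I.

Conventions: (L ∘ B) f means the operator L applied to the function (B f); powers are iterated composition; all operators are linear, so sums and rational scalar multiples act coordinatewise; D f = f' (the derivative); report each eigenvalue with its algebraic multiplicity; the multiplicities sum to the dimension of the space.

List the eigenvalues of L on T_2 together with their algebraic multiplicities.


λ = 2 (multiplicity 1), λ = 7/2 (multiplicity 2), λ = 8 (multiplicity 2)

image of 1: 2
image of cos x: (7/2)cos x
image of sin x: (7/2)sin x
image of cos 2x: 8cos 2x
image of sin 2x: 8sin 2x
the matrix is diagonal; its diagonal is (2, 7/2, 7/2, 8, 8)
for a triangular matrix the eigenvalues are the diagonal entries, with algebraic multiplicity their repetition count


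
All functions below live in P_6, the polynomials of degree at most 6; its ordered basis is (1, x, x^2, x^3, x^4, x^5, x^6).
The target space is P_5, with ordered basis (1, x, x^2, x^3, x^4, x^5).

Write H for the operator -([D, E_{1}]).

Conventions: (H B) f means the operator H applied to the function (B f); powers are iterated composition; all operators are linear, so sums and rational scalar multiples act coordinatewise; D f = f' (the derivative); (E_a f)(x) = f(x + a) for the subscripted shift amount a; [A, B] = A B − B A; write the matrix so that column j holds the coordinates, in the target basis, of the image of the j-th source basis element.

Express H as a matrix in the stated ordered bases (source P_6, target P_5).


image of 1: 0
image of x: 0
image of x^2: 0
image of x^3: 0
image of x^4: 0
image of x^5: 0
image of x^6: 0
each image's coordinates form column j of the matrix

the matrix is [[0, 0, 0, 0, 0, 0, 0]; [0, 0, 0, 0, 0, 0, 0]; [0, 0, 0, 0, 0, 0, 0]; [0, 0, 0, 0, 0, 0, 0]; [0, 0, 0, 0, 0, 0, 0]; [0, 0, 0, 0, 0, 0, 0]] (rows listed top to bottom)


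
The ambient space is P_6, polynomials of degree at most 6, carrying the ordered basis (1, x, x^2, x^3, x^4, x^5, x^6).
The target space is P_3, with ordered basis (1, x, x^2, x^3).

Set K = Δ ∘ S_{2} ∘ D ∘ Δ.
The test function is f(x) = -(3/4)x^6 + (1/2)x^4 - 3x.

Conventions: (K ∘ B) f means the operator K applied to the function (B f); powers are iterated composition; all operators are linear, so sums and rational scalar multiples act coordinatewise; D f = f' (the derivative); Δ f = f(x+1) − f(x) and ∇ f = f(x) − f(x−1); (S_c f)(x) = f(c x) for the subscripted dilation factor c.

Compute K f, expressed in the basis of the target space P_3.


Δ f = -(9/2)x^5 - (45/4)x^4 - 13x^3 - (33/4)x^2 - (5/2)x - 13/4
D Δ f = -(45/2)x^4 - 45x^3 - 39x^2 - (33/2)x - 5/2
S_{2} D Δ f = -360x^4 - 360x^3 - 156x^2 - 33x - 5/2
Δ S_{2} D Δ f = -1440x^3 - 3240x^2 - 2832x - 909

g(x) = -1440x^3 - 3240x^2 - 2832x - 909


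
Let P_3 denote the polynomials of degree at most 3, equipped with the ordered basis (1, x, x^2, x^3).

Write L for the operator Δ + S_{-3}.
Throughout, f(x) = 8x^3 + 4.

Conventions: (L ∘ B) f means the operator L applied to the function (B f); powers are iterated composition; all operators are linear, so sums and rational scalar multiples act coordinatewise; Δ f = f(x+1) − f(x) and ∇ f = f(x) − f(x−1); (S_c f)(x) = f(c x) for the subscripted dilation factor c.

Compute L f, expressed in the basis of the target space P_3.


the image equals g(x) = -216x^3 + 24x^2 + 24x + 12

Δ f = 24x^2 + 24x + 8
S_{-3} f = -216x^3 + 4
(Δ + S_{-3}) f = -216x^3 + 24x^2 + 24x + 12


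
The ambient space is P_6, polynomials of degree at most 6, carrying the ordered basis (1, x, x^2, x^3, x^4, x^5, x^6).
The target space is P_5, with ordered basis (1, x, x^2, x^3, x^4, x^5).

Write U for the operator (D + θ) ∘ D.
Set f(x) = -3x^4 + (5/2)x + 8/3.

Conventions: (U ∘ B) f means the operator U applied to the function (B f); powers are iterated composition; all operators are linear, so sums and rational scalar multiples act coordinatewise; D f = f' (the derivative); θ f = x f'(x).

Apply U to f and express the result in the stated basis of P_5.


the result is g(x) = -36x^3 - 36x^2

D f = -12x^3 + 5/2
D D f = -36x^2
θ D f = -36x^3
(D + θ) D f = -36x^3 - 36x^2


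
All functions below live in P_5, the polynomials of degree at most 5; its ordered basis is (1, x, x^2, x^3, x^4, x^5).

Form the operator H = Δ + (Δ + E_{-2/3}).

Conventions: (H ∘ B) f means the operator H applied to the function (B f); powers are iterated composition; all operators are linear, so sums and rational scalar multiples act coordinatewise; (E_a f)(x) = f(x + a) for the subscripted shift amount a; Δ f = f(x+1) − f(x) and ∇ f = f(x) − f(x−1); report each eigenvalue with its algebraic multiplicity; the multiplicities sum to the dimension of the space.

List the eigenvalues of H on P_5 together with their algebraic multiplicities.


λ = 1 (multiplicity 6)

image of 1: 1
image of x: x + 4/3
image of x^2: x^2 + (8/3)x + 22/9
image of x^3: x^3 + 4x^2 + (22/3)x + 46/27
image of x^4: x^4 + (16/3)x^3 + (44/3)x^2 + (184/27)x + 178/81
image of x^5: x^5 + (20/3)x^4 + (220/9)x^3 + (460/27)x^2 + (890/81)x + 454/243
the matrix is upper triangular; its diagonal is (1, 1, 1, 1, 1, 1)
for a triangular matrix the eigenvalues are the diagonal entries, with algebraic multiplicity their repetition count


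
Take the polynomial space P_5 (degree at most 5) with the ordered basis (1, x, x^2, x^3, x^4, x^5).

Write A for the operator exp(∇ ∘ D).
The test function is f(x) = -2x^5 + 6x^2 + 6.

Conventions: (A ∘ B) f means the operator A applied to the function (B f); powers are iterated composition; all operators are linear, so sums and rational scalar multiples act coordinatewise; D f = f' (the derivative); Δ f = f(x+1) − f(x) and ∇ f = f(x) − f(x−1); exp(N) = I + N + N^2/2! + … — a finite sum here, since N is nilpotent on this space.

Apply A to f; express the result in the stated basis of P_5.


g(x) = -2x^5 - 40x^3 + 66x^2 - 160x + 148

order-1 term: -40x^3 + 60x^2 - 40x + 22
order-2 term: -120x + 120
the series for exp(∇ ∘ D) f terminates at order 2
exp(∇ ∘ D) f = -2x^5 - 40x^3 + 66x^2 - 160x + 148


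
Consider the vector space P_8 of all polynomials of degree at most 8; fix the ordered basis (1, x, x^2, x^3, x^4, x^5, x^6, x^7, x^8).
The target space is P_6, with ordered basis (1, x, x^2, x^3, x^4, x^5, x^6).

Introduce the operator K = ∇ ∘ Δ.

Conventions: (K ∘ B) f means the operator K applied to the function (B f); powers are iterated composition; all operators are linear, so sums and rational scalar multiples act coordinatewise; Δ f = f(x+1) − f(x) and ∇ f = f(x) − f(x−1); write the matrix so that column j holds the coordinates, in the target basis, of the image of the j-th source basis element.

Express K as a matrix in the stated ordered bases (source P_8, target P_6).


the matrix is [[0, 0, 2, 0, 2, 0, 2, 0, 2]; [0, 0, 0, 6, 0, 10, 0, 14, 0]; [0, 0, 0, 0, 12, 0, 30, 0, 56]; [0, 0, 0, 0, 0, 20, 0, 70, 0]; [0, 0, 0, 0, 0, 0, 30, 0, 140]; [0, 0, 0, 0, 0, 0, 0, 42, 0]; [0, 0, 0, 0, 0, 0, 0, 0, 56]] (rows listed top to bottom)

image of 1: 0
image of x: 0
image of x^2: 2
image of x^3: 6x
image of x^4: 12x^2 + 2
image of x^5: 20x^3 + 10x
image of x^6: 30x^4 + 30x^2 + 2
image of x^7: 42x^5 + 70x^3 + 14x
image of x^8: 56x^6 + 140x^4 + 56x^2 + 2
each image's coordinates form column j of the matrix


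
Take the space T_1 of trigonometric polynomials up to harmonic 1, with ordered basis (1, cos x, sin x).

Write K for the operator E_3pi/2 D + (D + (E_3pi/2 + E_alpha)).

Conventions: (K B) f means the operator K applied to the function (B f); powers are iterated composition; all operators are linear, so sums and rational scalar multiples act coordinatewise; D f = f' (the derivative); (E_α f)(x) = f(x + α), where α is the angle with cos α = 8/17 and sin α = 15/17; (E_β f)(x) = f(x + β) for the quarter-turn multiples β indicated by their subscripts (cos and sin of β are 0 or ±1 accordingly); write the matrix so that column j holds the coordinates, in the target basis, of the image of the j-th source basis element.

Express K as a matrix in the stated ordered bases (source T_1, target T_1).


image of 1: 2
image of cos x: (25/17)cos x - (15/17)sin x
image of sin x: (15/17)cos x + (25/17)sin x
each image's coordinates form column j of the matrix

the matrix is [[2, 0, 0]; [0, 25/17, 15/17]; [0, -15/17, 25/17]] (rows listed top to bottom)


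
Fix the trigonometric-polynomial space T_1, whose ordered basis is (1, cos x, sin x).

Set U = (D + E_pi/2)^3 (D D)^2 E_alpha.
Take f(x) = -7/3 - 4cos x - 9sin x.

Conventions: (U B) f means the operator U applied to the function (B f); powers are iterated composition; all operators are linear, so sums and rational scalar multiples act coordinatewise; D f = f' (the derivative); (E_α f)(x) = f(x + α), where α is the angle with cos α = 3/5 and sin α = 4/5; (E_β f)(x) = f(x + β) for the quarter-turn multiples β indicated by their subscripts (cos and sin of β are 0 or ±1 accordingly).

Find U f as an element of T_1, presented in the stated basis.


E_alpha f = -7/3 - (48/5)cos x - (11/5)sin x
D E_alpha f = -(11/5)cos x + (48/5)sin x
D D E_alpha f = (48/5)cos x + (11/5)sin x
D (D D) E_alpha f = (11/5)cos x - (48/5)sin x
D D (D D) E_alpha f = -(48/5)cos x - (11/5)sin x
D (D D)^2 E_alpha f = -(11/5)cos x + (48/5)sin x
E_pi/2 (D D)^2 E_alpha f = -(11/5)cos x + (48/5)sin x
(D + E_pi/2) (D D)^2 E_alpha f = -(22/5)cos x + (96/5)sin x
D (D + E_pi/2) (D D)^2 E_alpha f = (96/5)cos x + (22/5)sin x
E_pi/2 (D + E_pi/2) (D D)^2 E_alpha f = (96/5)cos x + (22/5)sin x
(D + E_pi/2) (D + E_pi/2) (D D)^2 E_alpha f = (192/5)cos x + (44/5)sin x
D (D + E_pi/2) (D + E_pi/2) (D D)^2 E_alpha f = (44/5)cos x - (192/5)sin x
E_pi/2 (D + E_pi/2) (D + E_pi/2) (D D)^2 E_alpha f = (44/5)cos x - (192/5)sin x
(D + E_pi/2) (D + E_pi/2) (D + E_pi/2) (D D)^2 E_alpha f = (88/5)cos x - (384/5)sin x

g(x) = (88/5)cos x - (384/5)sin x


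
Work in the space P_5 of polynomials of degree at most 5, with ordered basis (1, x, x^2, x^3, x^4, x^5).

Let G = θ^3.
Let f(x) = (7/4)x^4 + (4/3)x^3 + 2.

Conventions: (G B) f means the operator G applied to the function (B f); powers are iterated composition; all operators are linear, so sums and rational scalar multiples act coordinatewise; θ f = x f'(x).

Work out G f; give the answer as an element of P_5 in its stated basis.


θ f = 7x^4 + 4x^3
θ θ f = 28x^4 + 12x^3
θ θ θ f = 112x^4 + 36x^3

g(x) = 112x^4 + 36x^3


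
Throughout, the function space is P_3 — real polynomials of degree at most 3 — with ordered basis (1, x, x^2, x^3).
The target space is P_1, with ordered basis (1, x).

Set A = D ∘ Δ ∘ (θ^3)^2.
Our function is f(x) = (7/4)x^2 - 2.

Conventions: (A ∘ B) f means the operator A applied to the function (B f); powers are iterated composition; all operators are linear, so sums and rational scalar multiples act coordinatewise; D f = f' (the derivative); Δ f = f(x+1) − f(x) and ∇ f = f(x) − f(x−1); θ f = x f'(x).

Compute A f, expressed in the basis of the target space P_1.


θ f = (7/2)x^2
θ θ f = 7x^2
θ θ θ f = 14x^2
θ θ^3 f = 28x^2
θ θ θ^3 f = 56x^2
θ θ θ θ^3 f = 112x^2
Δ (θ^3)^2 f = 224x + 112
D Δ (θ^3)^2 f = 224

the result is g(x) = 224


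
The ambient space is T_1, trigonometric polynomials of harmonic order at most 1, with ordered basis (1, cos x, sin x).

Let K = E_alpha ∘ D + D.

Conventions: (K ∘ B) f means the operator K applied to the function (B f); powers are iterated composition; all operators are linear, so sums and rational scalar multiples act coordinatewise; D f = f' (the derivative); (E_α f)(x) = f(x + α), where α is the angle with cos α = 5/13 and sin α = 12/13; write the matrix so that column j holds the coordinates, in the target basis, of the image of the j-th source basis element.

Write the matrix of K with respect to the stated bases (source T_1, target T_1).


the matrix is [[0, 0, 0]; [0, -12/13, 18/13]; [0, -18/13, -12/13]] (rows listed top to bottom)

image of 1: 0
image of cos x: -(12/13)cos x - (18/13)sin x
image of sin x: (18/13)cos x - (12/13)sin x
each image's coordinates form column j of the matrix


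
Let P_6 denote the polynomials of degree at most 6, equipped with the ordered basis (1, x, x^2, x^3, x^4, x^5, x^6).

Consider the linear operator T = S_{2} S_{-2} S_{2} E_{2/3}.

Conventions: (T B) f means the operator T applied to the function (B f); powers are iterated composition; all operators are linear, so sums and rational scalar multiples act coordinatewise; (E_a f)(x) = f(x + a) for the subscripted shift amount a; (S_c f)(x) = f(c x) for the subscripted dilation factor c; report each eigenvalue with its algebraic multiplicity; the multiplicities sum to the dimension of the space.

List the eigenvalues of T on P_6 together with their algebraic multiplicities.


λ = -32768 (multiplicity 1), λ = -512 (multiplicity 1), λ = -8 (multiplicity 1), λ = 1 (multiplicity 1), λ = 64 (multiplicity 1), λ = 4096 (multiplicity 1), λ = 262144 (multiplicity 1)

image of 1: 1
image of x: -8x + 2/3
image of x^2: 64x^2 - (32/3)x + 4/9
image of x^3: -512x^3 + 128x^2 - (32/3)x + 8/27
image of x^4: 4096x^4 - (4096/3)x^3 + (512/3)x^2 - (256/27)x + 16/81
image of x^5: -32768x^5 + (40960/3)x^4 - (20480/9)x^3 + (5120/27)x^2 - (640/81)x + 32/243
image of x^6: 262144x^6 - 131072x^5 + (81920/3)x^4 - (81920/27)x^3 + (5120/27)x^2 - (512/81)x + 64/729
the matrix is upper triangular; its diagonal is (1, -8, 64, -512, 4096, -32768, 262144)
for a triangular matrix the eigenvalues are the diagonal entries, with algebraic multiplicity their repetition count


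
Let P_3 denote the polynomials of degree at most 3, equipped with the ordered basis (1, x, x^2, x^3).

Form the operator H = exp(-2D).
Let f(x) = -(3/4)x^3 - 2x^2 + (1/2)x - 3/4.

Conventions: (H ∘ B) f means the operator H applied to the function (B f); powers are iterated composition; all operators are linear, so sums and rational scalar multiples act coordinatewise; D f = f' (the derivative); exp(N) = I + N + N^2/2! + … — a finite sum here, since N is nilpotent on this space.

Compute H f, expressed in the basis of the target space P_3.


g(x) = -(3/4)x^3 + (5/2)x^2 - (1/2)x - 15/4

order-1 term: (9/2)x^2 + 8x - 1
order-2 term: -9x - 8
order-3 term: 6
the series for exp(-2D) f terminates at order 3
exp(-2D) f = -(3/4)x^3 + (5/2)x^2 - (1/2)x - 15/4


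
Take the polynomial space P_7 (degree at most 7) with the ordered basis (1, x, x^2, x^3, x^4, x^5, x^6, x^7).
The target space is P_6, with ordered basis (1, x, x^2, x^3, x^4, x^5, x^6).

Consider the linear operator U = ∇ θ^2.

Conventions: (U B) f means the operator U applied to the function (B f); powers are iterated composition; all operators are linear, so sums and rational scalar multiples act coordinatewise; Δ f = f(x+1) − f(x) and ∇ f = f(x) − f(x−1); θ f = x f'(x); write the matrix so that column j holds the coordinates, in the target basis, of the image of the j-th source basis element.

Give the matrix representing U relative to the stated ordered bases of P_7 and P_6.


the matrix is [[0, 1, -4, 9, -16, 25, -36, 49]; [0, 0, 8, -27, 64, -125, 216, -343]; [0, 0, 0, 27, -96, 250, -540, 1029]; [0, 0, 0, 0, 64, -250, 720, -1715]; [0, 0, 0, 0, 0, 125, -540, 1715]; [0, 0, 0, 0, 0, 0, 216, -1029]; [0, 0, 0, 0, 0, 0, 0, 343]] (rows listed top to bottom)

image of 1: 0
image of x: 1
image of x^2: 8x - 4
image of x^3: 27x^2 - 27x + 9
image of x^4: 64x^3 - 96x^2 + 64x - 16
image of x^5: 125x^4 - 250x^3 + 250x^2 - 125x + 25
image of x^6: 216x^5 - 540x^4 + 720x^3 - 540x^2 + 216x - 36
image of x^7: 343x^6 - 1029x^5 + 1715x^4 - 1715x^3 + 1029x^2 - 343x + 49
each image's coordinates form column j of the matrix


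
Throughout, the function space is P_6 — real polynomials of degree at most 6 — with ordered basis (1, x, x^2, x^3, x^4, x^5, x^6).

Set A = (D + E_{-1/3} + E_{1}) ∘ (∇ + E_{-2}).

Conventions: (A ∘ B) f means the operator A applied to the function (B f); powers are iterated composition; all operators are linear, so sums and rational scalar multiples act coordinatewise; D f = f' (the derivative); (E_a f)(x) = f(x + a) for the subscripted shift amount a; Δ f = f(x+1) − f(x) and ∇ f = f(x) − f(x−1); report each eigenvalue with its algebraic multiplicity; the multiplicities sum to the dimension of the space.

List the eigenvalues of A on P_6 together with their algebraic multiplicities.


image of 1: 2
image of x: 2x - 1/3
image of x^2: 2x^2 - (2/3)x + 34/9
image of x^3: 2x^3 - x^2 + (34/3)x - 37/27
image of x^4: 2x^4 - (4/3)x^3 + (68/3)x^2 - (148/27)x + 40/81
image of x^5: 2x^5 - (5/3)x^4 + (340/9)x^3 - (370/27)x^2 + (200/81)x + 2441/243
image of x^6: 2x^6 - 2x^5 + (170/3)x^4 - (740/27)x^3 + (200/27)x^2 + (4882/81)x - 20582/729
the matrix is upper triangular; its diagonal is (2, 2, 2, 2, 2, 2, 2)
for a triangular matrix the eigenvalues are the diagonal entries, with algebraic multiplicity their repetition count

λ = 2 (multiplicity 7)


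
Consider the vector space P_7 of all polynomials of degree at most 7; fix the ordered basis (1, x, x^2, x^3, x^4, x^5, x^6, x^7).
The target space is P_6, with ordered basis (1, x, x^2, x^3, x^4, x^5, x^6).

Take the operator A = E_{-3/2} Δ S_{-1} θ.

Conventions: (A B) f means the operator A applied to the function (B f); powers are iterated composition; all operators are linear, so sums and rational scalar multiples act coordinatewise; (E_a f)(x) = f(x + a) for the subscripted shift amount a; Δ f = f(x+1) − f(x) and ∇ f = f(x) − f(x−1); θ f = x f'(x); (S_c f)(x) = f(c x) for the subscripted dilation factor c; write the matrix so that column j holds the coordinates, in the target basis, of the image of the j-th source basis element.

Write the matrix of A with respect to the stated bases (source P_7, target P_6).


the matrix is [[0, -1, -4, -39/4, -20, -605/16, -273/4, -7651/64]; [0, 0, 4, 18, 52, 125, 1089/4, 4459/8]; [0, 0, 0, -9, -48, -325/2, -450, -17787/16]; [0, 0, 0, 0, 16, 100, 390, 1225]; [0, 0, 0, 0, 0, -25, -180, -3185/4]; [0, 0, 0, 0, 0, 0, 36, 294]; [0, 0, 0, 0, 0, 0, 0, -49]] (rows listed top to bottom)

image of 1: 0
image of x: -1
image of x^2: 4x - 4
image of x^3: -9x^2 + 18x - 39/4
image of x^4: 16x^3 - 48x^2 + 52x - 20
image of x^5: -25x^4 + 100x^3 - (325/2)x^2 + 125x - 605/16
image of x^6: 36x^5 - 180x^4 + 390x^3 - 450x^2 + (1089/4)x - 273/4
image of x^7: -49x^6 + 294x^5 - (3185/4)x^4 + 1225x^3 - (17787/16)x^2 + (4459/8)x - 7651/64
each image's coordinates form column j of the matrix


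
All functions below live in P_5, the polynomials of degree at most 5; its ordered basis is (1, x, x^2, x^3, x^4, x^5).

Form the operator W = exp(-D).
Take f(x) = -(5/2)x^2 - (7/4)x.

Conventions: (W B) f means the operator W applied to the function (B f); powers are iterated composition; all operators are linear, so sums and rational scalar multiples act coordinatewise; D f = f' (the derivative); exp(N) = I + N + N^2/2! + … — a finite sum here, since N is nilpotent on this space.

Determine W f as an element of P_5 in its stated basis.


the result is g(x) = -(5/2)x^2 + (13/4)x - 3/4

order-1 term: 5x + 7/4
order-2 term: -5/2
the series for exp(-D) f terminates at order 2
exp(-D) f = -(5/2)x^2 + (13/4)x - 3/4


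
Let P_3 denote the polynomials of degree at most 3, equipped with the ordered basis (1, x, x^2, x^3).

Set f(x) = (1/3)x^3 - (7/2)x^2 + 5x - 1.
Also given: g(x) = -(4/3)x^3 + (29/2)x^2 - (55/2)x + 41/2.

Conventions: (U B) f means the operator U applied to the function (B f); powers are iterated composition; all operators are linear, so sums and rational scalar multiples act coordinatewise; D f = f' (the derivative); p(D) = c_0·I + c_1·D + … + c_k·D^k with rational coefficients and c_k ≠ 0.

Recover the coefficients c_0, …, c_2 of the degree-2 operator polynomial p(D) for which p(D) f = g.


D^0 f = (1/3)x^3 - (7/2)x^2 + 5x - 1
D^1 f = x^2 - 7x + 5
D^2 f = 2x - 7
matching coefficients of g against c_0 f + c_1 Df + … from the top degree down determines the c_i
solution: c_0 = -4, c_1 = 1/2, c_2 = -2

p(D) = -4·I + (1/2)·D − 2·D^2, i.e. c_0 = -4, c_1 = 1/2, c_2 = -2


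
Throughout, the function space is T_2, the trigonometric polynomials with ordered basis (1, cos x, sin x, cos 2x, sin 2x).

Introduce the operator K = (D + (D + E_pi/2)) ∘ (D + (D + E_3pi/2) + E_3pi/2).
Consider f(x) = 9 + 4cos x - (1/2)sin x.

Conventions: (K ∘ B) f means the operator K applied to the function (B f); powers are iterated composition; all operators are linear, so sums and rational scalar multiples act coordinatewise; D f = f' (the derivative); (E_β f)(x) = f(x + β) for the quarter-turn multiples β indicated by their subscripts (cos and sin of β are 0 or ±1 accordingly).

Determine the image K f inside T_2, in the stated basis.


D f = -(1/2)cos x - 4sin x
D f = -(1/2)cos x - 4sin x
E_3pi/2 f = 9 + (1/2)cos x + 4sin x
(D + E_3pi/2) f = 9
E_3pi/2 f = 9 + (1/2)cos x + 4sin x
(D + (D + E_3pi/2) + E_3pi/2) f = 18
D (D + (D + E_3pi/2) + E_3pi/2) f = 0
D (D + (D + E_3pi/2) + E_3pi/2) f = 0
E_pi/2 (D + (D + E_3pi/2) + E_3pi/2) f = 18
(D + E_pi/2) (D + (D + E_3pi/2) + E_3pi/2) f = 18
(D + (D + E_pi/2)) (D + (D + E_3pi/2) + E_3pi/2) f = 18

the result is g(x) = 18


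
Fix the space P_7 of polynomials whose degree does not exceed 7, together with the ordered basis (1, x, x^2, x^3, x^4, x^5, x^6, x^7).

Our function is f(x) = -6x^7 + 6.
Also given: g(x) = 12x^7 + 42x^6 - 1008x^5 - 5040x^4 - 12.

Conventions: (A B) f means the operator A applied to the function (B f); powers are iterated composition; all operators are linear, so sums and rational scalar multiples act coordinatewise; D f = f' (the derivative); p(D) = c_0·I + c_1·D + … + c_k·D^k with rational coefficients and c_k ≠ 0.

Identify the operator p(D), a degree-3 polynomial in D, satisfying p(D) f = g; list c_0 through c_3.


c_0 = -2, c_1 = -1, c_2 = 4, c_3 = 4

D^0 f = -6x^7 + 6
D^1 f = -42x^6
D^2 f = -252x^5
D^3 f = -1260x^4
matching coefficients of g against c_0 f + c_1 Df + … from the top degree down determines the c_i
solution: c_0 = -2, c_1 = -1, c_2 = 4, c_3 = 4


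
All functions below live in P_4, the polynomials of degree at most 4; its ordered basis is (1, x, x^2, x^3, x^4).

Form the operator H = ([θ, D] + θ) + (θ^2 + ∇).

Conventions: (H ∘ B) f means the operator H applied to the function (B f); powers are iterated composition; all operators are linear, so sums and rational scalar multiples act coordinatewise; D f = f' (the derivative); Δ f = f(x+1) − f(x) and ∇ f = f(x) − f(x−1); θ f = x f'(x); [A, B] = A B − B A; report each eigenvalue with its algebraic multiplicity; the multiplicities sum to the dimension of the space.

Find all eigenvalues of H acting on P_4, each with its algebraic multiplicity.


image of 1: 0
image of x: 2x
image of x^2: 6x^2 - 1
image of x^3: 12x^3 - 3x + 1
image of x^4: 20x^4 - 6x^2 + 4x - 1
the matrix is upper triangular; its diagonal is (0, 2, 6, 12, 20)
for a triangular matrix the eigenvalues are the diagonal entries, with algebraic multiplicity their repetition count

λ = 0 (multiplicity 1), λ = 2 (multiplicity 1), λ = 6 (multiplicity 1), λ = 12 (multiplicity 1), λ = 20 (multiplicity 1)


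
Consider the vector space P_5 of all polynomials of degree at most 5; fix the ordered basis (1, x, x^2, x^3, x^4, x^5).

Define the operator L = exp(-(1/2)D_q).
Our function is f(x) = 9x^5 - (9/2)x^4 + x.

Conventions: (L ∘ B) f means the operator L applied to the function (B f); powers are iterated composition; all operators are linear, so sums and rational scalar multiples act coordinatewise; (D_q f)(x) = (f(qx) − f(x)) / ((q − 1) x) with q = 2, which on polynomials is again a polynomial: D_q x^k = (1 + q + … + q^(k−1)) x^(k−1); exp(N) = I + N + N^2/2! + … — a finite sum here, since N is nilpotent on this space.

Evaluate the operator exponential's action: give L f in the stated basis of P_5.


g(x) = 9x^5 - 144x^4 + (4455/8)x^3 - (5355/8)x^2 + (33203/128)x - 1733/64

order-1 term: -(279/2)x^4 + (135/4)x^3 - 1/2
order-2 term: (4185/8)x^3 - (945/16)x^2
order-3 term: -(9765/16)x^2 + (945/32)x
order-4 term: (29295/128)x - 945/256
order-5 term: -5859/256
the series for exp(-(1/2)D_q) f terminates at order 5
exp(-(1/2)D_q) f = 9x^5 - 144x^4 + (4455/8)x^3 - (5355/8)x^2 + (33203/128)x - 1733/64


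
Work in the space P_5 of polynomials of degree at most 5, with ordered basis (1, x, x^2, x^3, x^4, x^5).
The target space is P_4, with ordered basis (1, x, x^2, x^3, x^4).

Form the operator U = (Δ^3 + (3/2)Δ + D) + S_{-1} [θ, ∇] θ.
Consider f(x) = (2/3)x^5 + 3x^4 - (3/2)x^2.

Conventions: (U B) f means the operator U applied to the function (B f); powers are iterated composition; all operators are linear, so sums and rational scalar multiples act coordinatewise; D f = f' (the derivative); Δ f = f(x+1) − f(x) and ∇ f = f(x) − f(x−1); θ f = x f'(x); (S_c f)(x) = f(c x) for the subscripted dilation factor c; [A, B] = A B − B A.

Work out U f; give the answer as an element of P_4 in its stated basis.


Δ f = (10/3)x^4 + (56/3)x^3 + (74/3)x^2 + (37/3)x + 13/6
Δ Δ f = (40/3)x^3 + 76x^2 + (356/3)x + 59
Δ Δ Δ f = 40x^2 + 192x + 208
Δ f = (10/3)x^4 + (56/3)x^3 + (74/3)x^2 + (37/3)x + 13/6
((3/2)Δ) f = 5x^4 + 28x^3 + 37x^2 + (37/2)x + 13/4
D f = (10/3)x^4 + 12x^3 - 3x
(Δ^3 + (3/2)Δ + D) f = (25/3)x^4 + 40x^3 + 77x^2 + (415/2)x + 845/4
θ f = (10/3)x^5 + 12x^4 - 3x^2
∇ θ f = (50/3)x^4 + (44/3)x^3 - (116/3)x^2 + (76/3)x - 17/3
θ ∇ θ f = (200/3)x^4 + 44x^3 - (232/3)x^2 + (76/3)x
θ θ f = (50/3)x^5 + 48x^4 - 6x^2
∇ θ θ f = (250/3)x^4 + (76/3)x^3 - (364/3)x^2 + (290/3)x - 76/3
[θ, ∇] θ f = -(50/3)x^4 + (56/3)x^3 + 44x^2 - (214/3)x + 76/3
S_{-1} [θ, ∇] θ f = -(50/3)x^4 - (56/3)x^3 + 44x^2 + (214/3)x + 76/3
((Δ^3 + (3/2)Δ + D) + S_{-1} [θ, ∇] θ) f = -(25/3)x^4 + (64/3)x^3 + 121x^2 + (1673/6)x + 2839/12

g(x) = -(25/3)x^4 + (64/3)x^3 + 121x^2 + (1673/6)x + 2839/12


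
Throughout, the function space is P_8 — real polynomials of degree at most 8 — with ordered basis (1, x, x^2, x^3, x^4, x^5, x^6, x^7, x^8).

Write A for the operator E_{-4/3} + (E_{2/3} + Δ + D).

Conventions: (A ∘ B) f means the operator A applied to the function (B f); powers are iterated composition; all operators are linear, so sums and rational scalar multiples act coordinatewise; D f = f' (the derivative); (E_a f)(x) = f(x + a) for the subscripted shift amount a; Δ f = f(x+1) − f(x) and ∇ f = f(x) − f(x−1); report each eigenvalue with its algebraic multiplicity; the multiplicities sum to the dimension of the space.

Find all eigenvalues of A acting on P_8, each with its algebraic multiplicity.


λ = 2 (multiplicity 9)

image of 1: 2
image of x: 2x + 4/3
image of x^2: 2x^2 + (8/3)x + 29/9
image of x^3: 2x^3 + 4x^2 + (29/3)x - 29/27
image of x^4: 2x^4 + (16/3)x^3 + (58/3)x^2 - (116/27)x + 353/81
image of x^5: 2x^5 + (20/3)x^4 + (290/9)x^3 - (290/27)x^2 + (1765/81)x - 749/243
image of x^6: 2x^6 + 8x^5 + (145/3)x^4 - (580/27)x^3 + (1765/27)x^2 - (1498/81)x + 4889/729
image of x^7: 2x^7 + (28/3)x^6 + (203/3)x^5 - (1015/27)x^4 + (12355/81)x^3 - (5243/81)x^2 + (34223/729)x - 14069/2187
image of x^8: 2x^8 + (32/3)x^7 + (812/9)x^6 - (1624/27)x^5 + (24710/81)x^4 - (41944/243)x^3 + (136892/729)x^2 - (112552/2187)x + 72353/6561
the matrix is upper triangular; its diagonal is (2, 2, 2, 2, 2, 2, 2, 2, 2)
for a triangular matrix the eigenvalues are the diagonal entries, with algebraic multiplicity their repetition count


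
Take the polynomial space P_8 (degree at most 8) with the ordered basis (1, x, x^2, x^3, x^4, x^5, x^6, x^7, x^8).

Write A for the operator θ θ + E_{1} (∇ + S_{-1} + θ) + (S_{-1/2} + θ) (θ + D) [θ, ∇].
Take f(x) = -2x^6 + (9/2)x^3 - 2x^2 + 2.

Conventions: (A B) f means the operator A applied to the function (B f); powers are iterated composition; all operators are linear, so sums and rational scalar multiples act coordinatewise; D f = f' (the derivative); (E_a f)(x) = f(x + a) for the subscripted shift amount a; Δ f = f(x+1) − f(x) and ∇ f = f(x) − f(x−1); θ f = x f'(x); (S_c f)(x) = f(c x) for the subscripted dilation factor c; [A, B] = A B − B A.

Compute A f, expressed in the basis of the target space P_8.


θ f = -12x^6 + (27/2)x^3 - 4x^2
θ θ f = -72x^6 + (81/2)x^3 - 8x^2
∇ f = -12x^5 + 30x^4 - 40x^3 + (87/2)x^2 - (59/2)x + 17/2
S_{-1} f = -2x^6 - (9/2)x^3 - 2x^2 + 2
θ f = -12x^6 + (27/2)x^3 - 4x^2
(∇ + S_{-1} + θ) f = -14x^6 - 12x^5 + 30x^4 - 31x^3 + (75/2)x^2 - (59/2)x + 21/2
E_{1} (∇ + S_{-1} + θ) f = -14x^6 - 96x^5 - 240x^4 - 311x^3 - (411/2)x^2 - (143/2)x - 17/2
∇ f = -12x^5 + 30x^4 - 40x^3 + (87/2)x^2 - (59/2)x + 17/2
θ ∇ f = -60x^5 + 120x^4 - 120x^3 + 87x^2 - (59/2)x
θ f = -12x^6 + (27/2)x^3 - 4x^2
∇ θ f = -72x^5 + 180x^4 - 240x^3 + (441/2)x^2 - (241/2)x + 59/2
[θ, ∇] f = 12x^5 - 60x^4 + 120x^3 - (267/2)x^2 + 91x - 59/2
θ [θ, ∇] f = 60x^5 - 240x^4 + 360x^3 - 267x^2 + 91x
D [θ, ∇] f = 60x^4 - 240x^3 + 360x^2 - 267x + 91
(θ + D) [θ, ∇] f = 60x^5 - 180x^4 + 120x^3 + 93x^2 - 176x + 91
S_{-1/2} (θ + D) [θ, ∇] f = -(15/8)x^5 - (45/4)x^4 - 15x^3 + (93/4)x^2 + 88x + 91
θ (θ + D) [θ, ∇] f = 300x^5 - 720x^4 + 360x^3 + 186x^2 - 176x
(S_{-1/2} + θ) (θ + D) [θ, ∇] f = (2385/8)x^5 - (2925/4)x^4 + 345x^3 + (837/4)x^2 - 88x + 91
(θ θ + E_{1} (∇ + S_{-1} + θ) + (S_{-1/2} + θ) (θ + D) [θ, ∇]) f = -86x^6 + (1617/8)x^5 - (3885/4)x^4 + (149/2)x^3 - (17/4)x^2 - (319/2)x + 165/2

the image equals g(x) = -86x^6 + (1617/8)x^5 - (3885/4)x^4 + (149/2)x^3 - (17/4)x^2 - (319/2)x + 165/2


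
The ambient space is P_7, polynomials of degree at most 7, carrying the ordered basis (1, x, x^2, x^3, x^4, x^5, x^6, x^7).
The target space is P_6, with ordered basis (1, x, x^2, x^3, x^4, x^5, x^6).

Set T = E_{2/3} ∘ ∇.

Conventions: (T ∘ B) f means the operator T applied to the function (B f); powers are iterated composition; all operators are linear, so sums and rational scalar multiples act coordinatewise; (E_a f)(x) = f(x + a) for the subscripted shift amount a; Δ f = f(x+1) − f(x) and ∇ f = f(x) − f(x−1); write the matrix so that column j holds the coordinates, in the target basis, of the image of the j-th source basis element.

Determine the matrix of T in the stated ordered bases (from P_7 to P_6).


the matrix is [[0, 1, 1/3, 1/3, 5/27, 11/81, 7/81, 43/729]; [0, 0, 2, 1, 4/3, 25/27, 22/27, 49/81]; [0, 0, 0, 3, 2, 10/3, 25/9, 77/27]; [0, 0, 0, 0, 4, 10/3, 20/3, 175/27]; [0, 0, 0, 0, 0, 5, 5, 35/3]; [0, 0, 0, 0, 0, 0, 6, 7]; [0, 0, 0, 0, 0, 0, 0, 7]] (rows listed top to bottom)

image of 1: 0
image of x: 1
image of x^2: 2x + 1/3
image of x^3: 3x^2 + x + 1/3
image of x^4: 4x^3 + 2x^2 + (4/3)x + 5/27
image of x^5: 5x^4 + (10/3)x^3 + (10/3)x^2 + (25/27)x + 11/81
image of x^6: 6x^5 + 5x^4 + (20/3)x^3 + (25/9)x^2 + (22/27)x + 7/81
image of x^7: 7x^6 + 7x^5 + (35/3)x^4 + (175/27)x^3 + (77/27)x^2 + (49/81)x + 43/729
each image's coordinates form column j of the matrix


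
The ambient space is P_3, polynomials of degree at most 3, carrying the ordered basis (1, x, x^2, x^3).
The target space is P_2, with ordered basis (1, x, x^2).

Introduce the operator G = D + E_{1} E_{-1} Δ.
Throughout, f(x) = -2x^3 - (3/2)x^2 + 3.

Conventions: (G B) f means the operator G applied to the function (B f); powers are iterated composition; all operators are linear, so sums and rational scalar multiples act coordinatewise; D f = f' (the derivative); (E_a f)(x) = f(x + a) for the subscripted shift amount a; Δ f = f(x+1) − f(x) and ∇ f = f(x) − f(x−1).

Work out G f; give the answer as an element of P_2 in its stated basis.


D f = -6x^2 - 3x
Δ f = -6x^2 - 9x - 7/2
E_{-1} Δ f = -6x^2 + 3x - 1/2
E_{1} E_{-1} Δ f = -6x^2 - 9x - 7/2
(D + E_{1} E_{-1} Δ) f = -12x^2 - 12x - 7/2

g(x) = -12x^2 - 12x - 7/2
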